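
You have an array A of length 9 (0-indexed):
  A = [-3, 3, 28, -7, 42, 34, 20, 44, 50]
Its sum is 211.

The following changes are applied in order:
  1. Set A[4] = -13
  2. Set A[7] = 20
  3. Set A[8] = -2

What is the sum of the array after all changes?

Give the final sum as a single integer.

Answer: 80

Derivation:
Initial sum: 211
Change 1: A[4] 42 -> -13, delta = -55, sum = 156
Change 2: A[7] 44 -> 20, delta = -24, sum = 132
Change 3: A[8] 50 -> -2, delta = -52, sum = 80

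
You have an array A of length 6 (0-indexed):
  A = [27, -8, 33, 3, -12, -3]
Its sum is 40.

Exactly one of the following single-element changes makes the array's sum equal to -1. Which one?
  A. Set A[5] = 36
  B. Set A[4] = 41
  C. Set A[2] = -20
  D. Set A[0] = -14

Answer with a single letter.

Answer: D

Derivation:
Option A: A[5] -3->36, delta=39, new_sum=40+(39)=79
Option B: A[4] -12->41, delta=53, new_sum=40+(53)=93
Option C: A[2] 33->-20, delta=-53, new_sum=40+(-53)=-13
Option D: A[0] 27->-14, delta=-41, new_sum=40+(-41)=-1 <-- matches target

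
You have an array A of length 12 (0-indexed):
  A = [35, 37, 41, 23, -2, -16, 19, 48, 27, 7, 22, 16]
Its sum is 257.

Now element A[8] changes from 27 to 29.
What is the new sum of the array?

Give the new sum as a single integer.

Answer: 259

Derivation:
Old value at index 8: 27
New value at index 8: 29
Delta = 29 - 27 = 2
New sum = old_sum + delta = 257 + (2) = 259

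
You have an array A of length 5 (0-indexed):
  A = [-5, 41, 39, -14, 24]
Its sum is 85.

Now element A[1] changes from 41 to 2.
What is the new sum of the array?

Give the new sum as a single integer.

Old value at index 1: 41
New value at index 1: 2
Delta = 2 - 41 = -39
New sum = old_sum + delta = 85 + (-39) = 46

Answer: 46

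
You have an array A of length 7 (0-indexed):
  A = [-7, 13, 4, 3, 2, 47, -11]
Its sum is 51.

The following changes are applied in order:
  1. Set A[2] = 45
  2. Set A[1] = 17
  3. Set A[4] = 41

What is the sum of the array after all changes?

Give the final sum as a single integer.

Initial sum: 51
Change 1: A[2] 4 -> 45, delta = 41, sum = 92
Change 2: A[1] 13 -> 17, delta = 4, sum = 96
Change 3: A[4] 2 -> 41, delta = 39, sum = 135

Answer: 135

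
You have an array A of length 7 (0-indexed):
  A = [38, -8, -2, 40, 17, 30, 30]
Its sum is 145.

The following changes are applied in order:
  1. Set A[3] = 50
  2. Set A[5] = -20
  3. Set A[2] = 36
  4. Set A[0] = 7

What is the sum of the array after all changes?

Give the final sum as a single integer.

Answer: 112

Derivation:
Initial sum: 145
Change 1: A[3] 40 -> 50, delta = 10, sum = 155
Change 2: A[5] 30 -> -20, delta = -50, sum = 105
Change 3: A[2] -2 -> 36, delta = 38, sum = 143
Change 4: A[0] 38 -> 7, delta = -31, sum = 112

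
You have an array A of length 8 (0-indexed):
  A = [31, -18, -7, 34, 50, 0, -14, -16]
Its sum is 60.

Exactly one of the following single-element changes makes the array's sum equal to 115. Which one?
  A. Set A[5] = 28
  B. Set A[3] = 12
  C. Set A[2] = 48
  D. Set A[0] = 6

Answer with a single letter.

Option A: A[5] 0->28, delta=28, new_sum=60+(28)=88
Option B: A[3] 34->12, delta=-22, new_sum=60+(-22)=38
Option C: A[2] -7->48, delta=55, new_sum=60+(55)=115 <-- matches target
Option D: A[0] 31->6, delta=-25, new_sum=60+(-25)=35

Answer: C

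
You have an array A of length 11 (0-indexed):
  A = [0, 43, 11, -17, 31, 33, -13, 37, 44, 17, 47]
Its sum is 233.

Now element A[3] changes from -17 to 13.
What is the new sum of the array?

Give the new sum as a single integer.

Old value at index 3: -17
New value at index 3: 13
Delta = 13 - -17 = 30
New sum = old_sum + delta = 233 + (30) = 263

Answer: 263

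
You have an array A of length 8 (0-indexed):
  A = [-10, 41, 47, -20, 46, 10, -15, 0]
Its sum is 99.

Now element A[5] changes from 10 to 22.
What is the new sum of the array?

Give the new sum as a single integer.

Old value at index 5: 10
New value at index 5: 22
Delta = 22 - 10 = 12
New sum = old_sum + delta = 99 + (12) = 111

Answer: 111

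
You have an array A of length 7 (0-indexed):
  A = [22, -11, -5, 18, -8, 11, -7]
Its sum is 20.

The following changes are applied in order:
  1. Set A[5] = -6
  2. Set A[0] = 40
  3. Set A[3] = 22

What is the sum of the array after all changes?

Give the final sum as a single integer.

Initial sum: 20
Change 1: A[5] 11 -> -6, delta = -17, sum = 3
Change 2: A[0] 22 -> 40, delta = 18, sum = 21
Change 3: A[3] 18 -> 22, delta = 4, sum = 25

Answer: 25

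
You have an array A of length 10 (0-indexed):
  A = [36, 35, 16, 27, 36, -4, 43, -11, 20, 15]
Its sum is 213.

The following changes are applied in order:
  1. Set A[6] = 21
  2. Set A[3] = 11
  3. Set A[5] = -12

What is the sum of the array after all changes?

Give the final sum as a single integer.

Answer: 167

Derivation:
Initial sum: 213
Change 1: A[6] 43 -> 21, delta = -22, sum = 191
Change 2: A[3] 27 -> 11, delta = -16, sum = 175
Change 3: A[5] -4 -> -12, delta = -8, sum = 167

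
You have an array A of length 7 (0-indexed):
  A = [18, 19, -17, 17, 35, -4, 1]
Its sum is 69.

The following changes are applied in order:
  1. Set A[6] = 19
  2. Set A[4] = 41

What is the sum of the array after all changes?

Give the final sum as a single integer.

Initial sum: 69
Change 1: A[6] 1 -> 19, delta = 18, sum = 87
Change 2: A[4] 35 -> 41, delta = 6, sum = 93

Answer: 93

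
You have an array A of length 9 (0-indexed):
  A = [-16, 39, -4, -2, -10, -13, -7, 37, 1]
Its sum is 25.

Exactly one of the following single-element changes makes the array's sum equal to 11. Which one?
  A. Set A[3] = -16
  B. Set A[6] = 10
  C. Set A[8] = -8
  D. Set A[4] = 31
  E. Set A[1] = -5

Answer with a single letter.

Option A: A[3] -2->-16, delta=-14, new_sum=25+(-14)=11 <-- matches target
Option B: A[6] -7->10, delta=17, new_sum=25+(17)=42
Option C: A[8] 1->-8, delta=-9, new_sum=25+(-9)=16
Option D: A[4] -10->31, delta=41, new_sum=25+(41)=66
Option E: A[1] 39->-5, delta=-44, new_sum=25+(-44)=-19

Answer: A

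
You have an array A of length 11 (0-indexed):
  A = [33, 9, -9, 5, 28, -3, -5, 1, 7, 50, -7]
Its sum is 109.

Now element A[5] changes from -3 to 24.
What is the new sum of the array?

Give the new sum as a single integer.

Answer: 136

Derivation:
Old value at index 5: -3
New value at index 5: 24
Delta = 24 - -3 = 27
New sum = old_sum + delta = 109 + (27) = 136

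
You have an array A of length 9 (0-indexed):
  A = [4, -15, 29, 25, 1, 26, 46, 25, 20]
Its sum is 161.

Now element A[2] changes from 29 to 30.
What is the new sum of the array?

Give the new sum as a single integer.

Answer: 162

Derivation:
Old value at index 2: 29
New value at index 2: 30
Delta = 30 - 29 = 1
New sum = old_sum + delta = 161 + (1) = 162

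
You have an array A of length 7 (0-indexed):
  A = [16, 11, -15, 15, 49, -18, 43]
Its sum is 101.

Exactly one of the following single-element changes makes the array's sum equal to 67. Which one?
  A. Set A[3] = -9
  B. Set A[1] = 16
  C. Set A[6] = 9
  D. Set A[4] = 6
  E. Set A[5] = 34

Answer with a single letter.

Answer: C

Derivation:
Option A: A[3] 15->-9, delta=-24, new_sum=101+(-24)=77
Option B: A[1] 11->16, delta=5, new_sum=101+(5)=106
Option C: A[6] 43->9, delta=-34, new_sum=101+(-34)=67 <-- matches target
Option D: A[4] 49->6, delta=-43, new_sum=101+(-43)=58
Option E: A[5] -18->34, delta=52, new_sum=101+(52)=153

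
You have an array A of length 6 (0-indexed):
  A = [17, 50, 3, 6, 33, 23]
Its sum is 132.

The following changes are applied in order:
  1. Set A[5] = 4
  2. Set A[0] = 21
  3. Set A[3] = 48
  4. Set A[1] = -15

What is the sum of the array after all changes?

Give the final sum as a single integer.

Initial sum: 132
Change 1: A[5] 23 -> 4, delta = -19, sum = 113
Change 2: A[0] 17 -> 21, delta = 4, sum = 117
Change 3: A[3] 6 -> 48, delta = 42, sum = 159
Change 4: A[1] 50 -> -15, delta = -65, sum = 94

Answer: 94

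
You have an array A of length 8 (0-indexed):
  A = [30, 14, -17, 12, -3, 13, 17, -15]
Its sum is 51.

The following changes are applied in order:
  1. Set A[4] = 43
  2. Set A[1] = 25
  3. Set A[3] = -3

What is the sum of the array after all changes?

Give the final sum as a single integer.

Initial sum: 51
Change 1: A[4] -3 -> 43, delta = 46, sum = 97
Change 2: A[1] 14 -> 25, delta = 11, sum = 108
Change 3: A[3] 12 -> -3, delta = -15, sum = 93

Answer: 93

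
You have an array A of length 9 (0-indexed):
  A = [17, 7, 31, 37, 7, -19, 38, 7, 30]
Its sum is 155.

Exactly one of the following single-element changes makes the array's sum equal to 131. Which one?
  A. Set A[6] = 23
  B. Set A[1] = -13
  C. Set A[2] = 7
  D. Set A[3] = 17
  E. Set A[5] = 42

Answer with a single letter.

Answer: C

Derivation:
Option A: A[6] 38->23, delta=-15, new_sum=155+(-15)=140
Option B: A[1] 7->-13, delta=-20, new_sum=155+(-20)=135
Option C: A[2] 31->7, delta=-24, new_sum=155+(-24)=131 <-- matches target
Option D: A[3] 37->17, delta=-20, new_sum=155+(-20)=135
Option E: A[5] -19->42, delta=61, new_sum=155+(61)=216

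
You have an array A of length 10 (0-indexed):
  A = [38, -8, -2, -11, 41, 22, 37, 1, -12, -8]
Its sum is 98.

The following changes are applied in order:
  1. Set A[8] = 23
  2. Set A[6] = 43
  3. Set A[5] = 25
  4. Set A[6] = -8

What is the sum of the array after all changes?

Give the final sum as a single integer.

Initial sum: 98
Change 1: A[8] -12 -> 23, delta = 35, sum = 133
Change 2: A[6] 37 -> 43, delta = 6, sum = 139
Change 3: A[5] 22 -> 25, delta = 3, sum = 142
Change 4: A[6] 43 -> -8, delta = -51, sum = 91

Answer: 91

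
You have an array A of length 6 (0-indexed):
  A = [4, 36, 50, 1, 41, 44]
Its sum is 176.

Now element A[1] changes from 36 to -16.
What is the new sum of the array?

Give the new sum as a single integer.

Answer: 124

Derivation:
Old value at index 1: 36
New value at index 1: -16
Delta = -16 - 36 = -52
New sum = old_sum + delta = 176 + (-52) = 124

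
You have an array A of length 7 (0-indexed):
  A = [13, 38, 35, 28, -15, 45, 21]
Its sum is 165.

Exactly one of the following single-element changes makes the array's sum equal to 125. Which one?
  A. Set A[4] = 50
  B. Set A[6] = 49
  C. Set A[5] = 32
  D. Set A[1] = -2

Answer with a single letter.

Option A: A[4] -15->50, delta=65, new_sum=165+(65)=230
Option B: A[6] 21->49, delta=28, new_sum=165+(28)=193
Option C: A[5] 45->32, delta=-13, new_sum=165+(-13)=152
Option D: A[1] 38->-2, delta=-40, new_sum=165+(-40)=125 <-- matches target

Answer: D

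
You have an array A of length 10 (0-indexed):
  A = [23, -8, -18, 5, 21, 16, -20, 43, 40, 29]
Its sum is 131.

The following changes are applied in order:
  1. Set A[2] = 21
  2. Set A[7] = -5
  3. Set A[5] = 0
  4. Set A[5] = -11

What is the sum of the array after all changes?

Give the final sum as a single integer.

Answer: 95

Derivation:
Initial sum: 131
Change 1: A[2] -18 -> 21, delta = 39, sum = 170
Change 2: A[7] 43 -> -5, delta = -48, sum = 122
Change 3: A[5] 16 -> 0, delta = -16, sum = 106
Change 4: A[5] 0 -> -11, delta = -11, sum = 95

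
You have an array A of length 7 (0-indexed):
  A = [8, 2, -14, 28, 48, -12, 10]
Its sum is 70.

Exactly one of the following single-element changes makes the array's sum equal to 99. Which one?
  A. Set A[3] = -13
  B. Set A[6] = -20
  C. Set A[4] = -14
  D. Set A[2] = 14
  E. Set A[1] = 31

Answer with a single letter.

Answer: E

Derivation:
Option A: A[3] 28->-13, delta=-41, new_sum=70+(-41)=29
Option B: A[6] 10->-20, delta=-30, new_sum=70+(-30)=40
Option C: A[4] 48->-14, delta=-62, new_sum=70+(-62)=8
Option D: A[2] -14->14, delta=28, new_sum=70+(28)=98
Option E: A[1] 2->31, delta=29, new_sum=70+(29)=99 <-- matches target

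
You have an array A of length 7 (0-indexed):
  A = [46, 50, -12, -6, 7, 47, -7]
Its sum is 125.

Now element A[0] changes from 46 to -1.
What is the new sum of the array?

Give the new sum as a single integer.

Answer: 78

Derivation:
Old value at index 0: 46
New value at index 0: -1
Delta = -1 - 46 = -47
New sum = old_sum + delta = 125 + (-47) = 78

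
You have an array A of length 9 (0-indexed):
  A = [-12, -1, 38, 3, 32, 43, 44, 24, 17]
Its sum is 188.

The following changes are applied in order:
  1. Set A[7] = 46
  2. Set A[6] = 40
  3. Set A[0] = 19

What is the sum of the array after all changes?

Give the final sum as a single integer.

Initial sum: 188
Change 1: A[7] 24 -> 46, delta = 22, sum = 210
Change 2: A[6] 44 -> 40, delta = -4, sum = 206
Change 3: A[0] -12 -> 19, delta = 31, sum = 237

Answer: 237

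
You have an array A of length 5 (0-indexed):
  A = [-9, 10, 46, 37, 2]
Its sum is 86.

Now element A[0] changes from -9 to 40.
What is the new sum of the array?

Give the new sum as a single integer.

Answer: 135

Derivation:
Old value at index 0: -9
New value at index 0: 40
Delta = 40 - -9 = 49
New sum = old_sum + delta = 86 + (49) = 135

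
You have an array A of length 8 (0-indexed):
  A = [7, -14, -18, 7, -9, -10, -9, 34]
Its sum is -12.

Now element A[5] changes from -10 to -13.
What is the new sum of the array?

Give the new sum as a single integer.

Answer: -15

Derivation:
Old value at index 5: -10
New value at index 5: -13
Delta = -13 - -10 = -3
New sum = old_sum + delta = -12 + (-3) = -15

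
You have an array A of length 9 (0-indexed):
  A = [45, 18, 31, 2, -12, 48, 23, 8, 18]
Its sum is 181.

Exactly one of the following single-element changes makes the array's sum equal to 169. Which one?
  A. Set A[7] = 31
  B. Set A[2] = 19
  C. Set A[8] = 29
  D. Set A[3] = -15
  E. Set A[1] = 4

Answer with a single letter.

Answer: B

Derivation:
Option A: A[7] 8->31, delta=23, new_sum=181+(23)=204
Option B: A[2] 31->19, delta=-12, new_sum=181+(-12)=169 <-- matches target
Option C: A[8] 18->29, delta=11, new_sum=181+(11)=192
Option D: A[3] 2->-15, delta=-17, new_sum=181+(-17)=164
Option E: A[1] 18->4, delta=-14, new_sum=181+(-14)=167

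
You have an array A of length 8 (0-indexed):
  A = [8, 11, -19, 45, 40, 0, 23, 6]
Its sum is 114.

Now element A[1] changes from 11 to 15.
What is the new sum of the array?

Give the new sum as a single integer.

Old value at index 1: 11
New value at index 1: 15
Delta = 15 - 11 = 4
New sum = old_sum + delta = 114 + (4) = 118

Answer: 118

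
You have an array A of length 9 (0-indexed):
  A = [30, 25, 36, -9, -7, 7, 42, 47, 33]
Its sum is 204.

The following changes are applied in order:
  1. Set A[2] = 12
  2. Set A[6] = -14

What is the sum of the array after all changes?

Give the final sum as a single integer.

Initial sum: 204
Change 1: A[2] 36 -> 12, delta = -24, sum = 180
Change 2: A[6] 42 -> -14, delta = -56, sum = 124

Answer: 124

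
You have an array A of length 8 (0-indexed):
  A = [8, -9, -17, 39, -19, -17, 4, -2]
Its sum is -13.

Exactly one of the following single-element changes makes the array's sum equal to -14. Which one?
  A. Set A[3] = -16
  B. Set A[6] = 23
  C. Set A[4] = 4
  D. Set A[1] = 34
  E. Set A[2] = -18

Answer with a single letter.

Option A: A[3] 39->-16, delta=-55, new_sum=-13+(-55)=-68
Option B: A[6] 4->23, delta=19, new_sum=-13+(19)=6
Option C: A[4] -19->4, delta=23, new_sum=-13+(23)=10
Option D: A[1] -9->34, delta=43, new_sum=-13+(43)=30
Option E: A[2] -17->-18, delta=-1, new_sum=-13+(-1)=-14 <-- matches target

Answer: E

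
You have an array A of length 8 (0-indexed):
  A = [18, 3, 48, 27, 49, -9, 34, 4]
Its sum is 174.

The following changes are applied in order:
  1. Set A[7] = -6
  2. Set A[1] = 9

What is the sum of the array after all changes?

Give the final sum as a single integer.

Initial sum: 174
Change 1: A[7] 4 -> -6, delta = -10, sum = 164
Change 2: A[1] 3 -> 9, delta = 6, sum = 170

Answer: 170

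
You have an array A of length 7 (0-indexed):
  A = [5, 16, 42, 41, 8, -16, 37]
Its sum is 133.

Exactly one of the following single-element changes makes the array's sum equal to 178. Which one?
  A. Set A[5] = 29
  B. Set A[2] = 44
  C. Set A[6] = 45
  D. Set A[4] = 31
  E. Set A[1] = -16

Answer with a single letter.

Option A: A[5] -16->29, delta=45, new_sum=133+(45)=178 <-- matches target
Option B: A[2] 42->44, delta=2, new_sum=133+(2)=135
Option C: A[6] 37->45, delta=8, new_sum=133+(8)=141
Option D: A[4] 8->31, delta=23, new_sum=133+(23)=156
Option E: A[1] 16->-16, delta=-32, new_sum=133+(-32)=101

Answer: A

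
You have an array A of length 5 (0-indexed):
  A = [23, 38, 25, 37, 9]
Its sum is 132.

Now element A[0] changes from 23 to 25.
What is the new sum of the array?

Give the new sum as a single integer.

Old value at index 0: 23
New value at index 0: 25
Delta = 25 - 23 = 2
New sum = old_sum + delta = 132 + (2) = 134

Answer: 134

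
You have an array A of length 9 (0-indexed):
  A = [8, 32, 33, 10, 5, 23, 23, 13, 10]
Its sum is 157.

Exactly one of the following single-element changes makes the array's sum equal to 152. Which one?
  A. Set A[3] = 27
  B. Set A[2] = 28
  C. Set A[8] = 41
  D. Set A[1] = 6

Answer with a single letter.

Option A: A[3] 10->27, delta=17, new_sum=157+(17)=174
Option B: A[2] 33->28, delta=-5, new_sum=157+(-5)=152 <-- matches target
Option C: A[8] 10->41, delta=31, new_sum=157+(31)=188
Option D: A[1] 32->6, delta=-26, new_sum=157+(-26)=131

Answer: B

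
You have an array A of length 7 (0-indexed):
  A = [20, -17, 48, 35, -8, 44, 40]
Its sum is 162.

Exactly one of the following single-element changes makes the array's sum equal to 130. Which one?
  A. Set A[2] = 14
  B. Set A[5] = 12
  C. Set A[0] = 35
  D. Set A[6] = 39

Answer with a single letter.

Option A: A[2] 48->14, delta=-34, new_sum=162+(-34)=128
Option B: A[5] 44->12, delta=-32, new_sum=162+(-32)=130 <-- matches target
Option C: A[0] 20->35, delta=15, new_sum=162+(15)=177
Option D: A[6] 40->39, delta=-1, new_sum=162+(-1)=161

Answer: B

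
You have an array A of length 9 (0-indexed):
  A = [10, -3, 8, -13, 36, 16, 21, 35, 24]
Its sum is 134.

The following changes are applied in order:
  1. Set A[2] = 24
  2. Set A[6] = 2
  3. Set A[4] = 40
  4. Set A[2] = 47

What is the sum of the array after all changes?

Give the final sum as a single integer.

Initial sum: 134
Change 1: A[2] 8 -> 24, delta = 16, sum = 150
Change 2: A[6] 21 -> 2, delta = -19, sum = 131
Change 3: A[4] 36 -> 40, delta = 4, sum = 135
Change 4: A[2] 24 -> 47, delta = 23, sum = 158

Answer: 158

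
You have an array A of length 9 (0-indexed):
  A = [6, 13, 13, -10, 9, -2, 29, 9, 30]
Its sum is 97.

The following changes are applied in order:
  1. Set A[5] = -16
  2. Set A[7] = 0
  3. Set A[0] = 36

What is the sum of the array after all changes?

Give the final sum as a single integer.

Initial sum: 97
Change 1: A[5] -2 -> -16, delta = -14, sum = 83
Change 2: A[7] 9 -> 0, delta = -9, sum = 74
Change 3: A[0] 6 -> 36, delta = 30, sum = 104

Answer: 104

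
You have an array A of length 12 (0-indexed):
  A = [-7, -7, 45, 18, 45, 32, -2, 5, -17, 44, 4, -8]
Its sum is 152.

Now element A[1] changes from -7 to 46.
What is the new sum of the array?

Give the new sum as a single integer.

Old value at index 1: -7
New value at index 1: 46
Delta = 46 - -7 = 53
New sum = old_sum + delta = 152 + (53) = 205

Answer: 205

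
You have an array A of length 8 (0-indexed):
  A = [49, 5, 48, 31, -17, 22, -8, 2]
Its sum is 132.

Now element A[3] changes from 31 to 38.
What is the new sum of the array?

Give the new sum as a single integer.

Answer: 139

Derivation:
Old value at index 3: 31
New value at index 3: 38
Delta = 38 - 31 = 7
New sum = old_sum + delta = 132 + (7) = 139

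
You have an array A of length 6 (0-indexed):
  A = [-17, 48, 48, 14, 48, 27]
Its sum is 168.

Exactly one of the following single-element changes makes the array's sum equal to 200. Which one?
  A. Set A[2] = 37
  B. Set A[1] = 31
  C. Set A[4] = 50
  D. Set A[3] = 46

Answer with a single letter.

Answer: D

Derivation:
Option A: A[2] 48->37, delta=-11, new_sum=168+(-11)=157
Option B: A[1] 48->31, delta=-17, new_sum=168+(-17)=151
Option C: A[4] 48->50, delta=2, new_sum=168+(2)=170
Option D: A[3] 14->46, delta=32, new_sum=168+(32)=200 <-- matches target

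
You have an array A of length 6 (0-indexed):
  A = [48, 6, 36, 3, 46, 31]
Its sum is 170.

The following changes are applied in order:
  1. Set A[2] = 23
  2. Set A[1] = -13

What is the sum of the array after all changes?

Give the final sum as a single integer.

Answer: 138

Derivation:
Initial sum: 170
Change 1: A[2] 36 -> 23, delta = -13, sum = 157
Change 2: A[1] 6 -> -13, delta = -19, sum = 138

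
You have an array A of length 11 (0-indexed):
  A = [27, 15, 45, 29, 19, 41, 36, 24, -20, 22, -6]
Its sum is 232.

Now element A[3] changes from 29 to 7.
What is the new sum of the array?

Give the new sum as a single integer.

Answer: 210

Derivation:
Old value at index 3: 29
New value at index 3: 7
Delta = 7 - 29 = -22
New sum = old_sum + delta = 232 + (-22) = 210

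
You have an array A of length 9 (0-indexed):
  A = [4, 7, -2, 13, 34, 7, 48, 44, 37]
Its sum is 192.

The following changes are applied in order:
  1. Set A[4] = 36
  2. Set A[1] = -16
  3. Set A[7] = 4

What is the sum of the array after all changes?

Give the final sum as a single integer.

Initial sum: 192
Change 1: A[4] 34 -> 36, delta = 2, sum = 194
Change 2: A[1] 7 -> -16, delta = -23, sum = 171
Change 3: A[7] 44 -> 4, delta = -40, sum = 131

Answer: 131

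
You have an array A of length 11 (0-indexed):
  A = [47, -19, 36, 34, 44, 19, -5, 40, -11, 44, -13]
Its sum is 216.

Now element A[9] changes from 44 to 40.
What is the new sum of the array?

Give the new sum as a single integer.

Answer: 212

Derivation:
Old value at index 9: 44
New value at index 9: 40
Delta = 40 - 44 = -4
New sum = old_sum + delta = 216 + (-4) = 212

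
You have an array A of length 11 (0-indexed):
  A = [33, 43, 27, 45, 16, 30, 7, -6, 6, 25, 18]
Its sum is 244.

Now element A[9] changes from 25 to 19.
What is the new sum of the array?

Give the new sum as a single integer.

Answer: 238

Derivation:
Old value at index 9: 25
New value at index 9: 19
Delta = 19 - 25 = -6
New sum = old_sum + delta = 244 + (-6) = 238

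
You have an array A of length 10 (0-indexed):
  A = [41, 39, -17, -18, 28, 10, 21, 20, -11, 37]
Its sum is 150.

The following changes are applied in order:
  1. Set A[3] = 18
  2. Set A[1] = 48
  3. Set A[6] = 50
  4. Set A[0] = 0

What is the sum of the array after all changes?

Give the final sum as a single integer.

Initial sum: 150
Change 1: A[3] -18 -> 18, delta = 36, sum = 186
Change 2: A[1] 39 -> 48, delta = 9, sum = 195
Change 3: A[6] 21 -> 50, delta = 29, sum = 224
Change 4: A[0] 41 -> 0, delta = -41, sum = 183

Answer: 183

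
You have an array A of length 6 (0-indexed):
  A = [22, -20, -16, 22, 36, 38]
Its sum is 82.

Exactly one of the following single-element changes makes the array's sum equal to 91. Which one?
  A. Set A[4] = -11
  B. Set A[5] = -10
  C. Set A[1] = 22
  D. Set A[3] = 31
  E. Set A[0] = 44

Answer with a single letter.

Option A: A[4] 36->-11, delta=-47, new_sum=82+(-47)=35
Option B: A[5] 38->-10, delta=-48, new_sum=82+(-48)=34
Option C: A[1] -20->22, delta=42, new_sum=82+(42)=124
Option D: A[3] 22->31, delta=9, new_sum=82+(9)=91 <-- matches target
Option E: A[0] 22->44, delta=22, new_sum=82+(22)=104

Answer: D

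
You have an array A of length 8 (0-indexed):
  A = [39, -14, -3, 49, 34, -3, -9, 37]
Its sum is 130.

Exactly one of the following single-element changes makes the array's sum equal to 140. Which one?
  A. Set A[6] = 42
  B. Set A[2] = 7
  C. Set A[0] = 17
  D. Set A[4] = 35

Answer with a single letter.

Option A: A[6] -9->42, delta=51, new_sum=130+(51)=181
Option B: A[2] -3->7, delta=10, new_sum=130+(10)=140 <-- matches target
Option C: A[0] 39->17, delta=-22, new_sum=130+(-22)=108
Option D: A[4] 34->35, delta=1, new_sum=130+(1)=131

Answer: B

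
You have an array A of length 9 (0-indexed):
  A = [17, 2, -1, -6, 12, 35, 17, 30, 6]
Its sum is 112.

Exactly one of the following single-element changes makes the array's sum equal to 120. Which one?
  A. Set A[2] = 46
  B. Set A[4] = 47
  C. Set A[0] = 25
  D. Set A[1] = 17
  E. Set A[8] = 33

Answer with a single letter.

Option A: A[2] -1->46, delta=47, new_sum=112+(47)=159
Option B: A[4] 12->47, delta=35, new_sum=112+(35)=147
Option C: A[0] 17->25, delta=8, new_sum=112+(8)=120 <-- matches target
Option D: A[1] 2->17, delta=15, new_sum=112+(15)=127
Option E: A[8] 6->33, delta=27, new_sum=112+(27)=139

Answer: C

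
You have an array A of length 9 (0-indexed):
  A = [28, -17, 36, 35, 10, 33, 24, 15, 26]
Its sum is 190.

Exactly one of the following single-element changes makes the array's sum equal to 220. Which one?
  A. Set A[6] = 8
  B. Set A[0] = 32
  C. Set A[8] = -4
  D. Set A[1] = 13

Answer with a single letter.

Option A: A[6] 24->8, delta=-16, new_sum=190+(-16)=174
Option B: A[0] 28->32, delta=4, new_sum=190+(4)=194
Option C: A[8] 26->-4, delta=-30, new_sum=190+(-30)=160
Option D: A[1] -17->13, delta=30, new_sum=190+(30)=220 <-- matches target

Answer: D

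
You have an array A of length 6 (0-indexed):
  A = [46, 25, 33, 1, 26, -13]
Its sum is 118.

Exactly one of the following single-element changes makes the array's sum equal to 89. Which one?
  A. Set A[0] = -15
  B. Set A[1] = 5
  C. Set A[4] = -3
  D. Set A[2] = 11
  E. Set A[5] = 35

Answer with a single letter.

Option A: A[0] 46->-15, delta=-61, new_sum=118+(-61)=57
Option B: A[1] 25->5, delta=-20, new_sum=118+(-20)=98
Option C: A[4] 26->-3, delta=-29, new_sum=118+(-29)=89 <-- matches target
Option D: A[2] 33->11, delta=-22, new_sum=118+(-22)=96
Option E: A[5] -13->35, delta=48, new_sum=118+(48)=166

Answer: C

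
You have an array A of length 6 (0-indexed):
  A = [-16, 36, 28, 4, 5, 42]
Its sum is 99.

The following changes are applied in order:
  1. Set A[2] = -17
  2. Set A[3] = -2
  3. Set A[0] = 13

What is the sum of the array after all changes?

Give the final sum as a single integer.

Answer: 77

Derivation:
Initial sum: 99
Change 1: A[2] 28 -> -17, delta = -45, sum = 54
Change 2: A[3] 4 -> -2, delta = -6, sum = 48
Change 3: A[0] -16 -> 13, delta = 29, sum = 77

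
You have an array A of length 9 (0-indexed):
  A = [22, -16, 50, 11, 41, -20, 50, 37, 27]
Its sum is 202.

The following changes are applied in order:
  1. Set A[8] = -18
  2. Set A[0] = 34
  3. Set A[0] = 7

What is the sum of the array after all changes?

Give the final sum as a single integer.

Initial sum: 202
Change 1: A[8] 27 -> -18, delta = -45, sum = 157
Change 2: A[0] 22 -> 34, delta = 12, sum = 169
Change 3: A[0] 34 -> 7, delta = -27, sum = 142

Answer: 142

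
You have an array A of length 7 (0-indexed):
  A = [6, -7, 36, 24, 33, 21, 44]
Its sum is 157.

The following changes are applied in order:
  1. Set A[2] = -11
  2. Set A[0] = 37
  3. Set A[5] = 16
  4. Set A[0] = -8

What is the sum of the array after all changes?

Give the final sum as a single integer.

Answer: 91

Derivation:
Initial sum: 157
Change 1: A[2] 36 -> -11, delta = -47, sum = 110
Change 2: A[0] 6 -> 37, delta = 31, sum = 141
Change 3: A[5] 21 -> 16, delta = -5, sum = 136
Change 4: A[0] 37 -> -8, delta = -45, sum = 91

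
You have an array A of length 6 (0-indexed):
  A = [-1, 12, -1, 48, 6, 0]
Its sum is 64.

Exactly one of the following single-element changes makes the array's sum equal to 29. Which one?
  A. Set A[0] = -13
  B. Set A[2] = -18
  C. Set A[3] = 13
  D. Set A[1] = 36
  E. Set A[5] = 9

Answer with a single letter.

Option A: A[0] -1->-13, delta=-12, new_sum=64+(-12)=52
Option B: A[2] -1->-18, delta=-17, new_sum=64+(-17)=47
Option C: A[3] 48->13, delta=-35, new_sum=64+(-35)=29 <-- matches target
Option D: A[1] 12->36, delta=24, new_sum=64+(24)=88
Option E: A[5] 0->9, delta=9, new_sum=64+(9)=73

Answer: C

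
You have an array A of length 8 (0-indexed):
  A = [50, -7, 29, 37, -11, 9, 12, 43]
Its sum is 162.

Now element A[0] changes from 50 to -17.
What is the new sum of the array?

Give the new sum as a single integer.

Old value at index 0: 50
New value at index 0: -17
Delta = -17 - 50 = -67
New sum = old_sum + delta = 162 + (-67) = 95

Answer: 95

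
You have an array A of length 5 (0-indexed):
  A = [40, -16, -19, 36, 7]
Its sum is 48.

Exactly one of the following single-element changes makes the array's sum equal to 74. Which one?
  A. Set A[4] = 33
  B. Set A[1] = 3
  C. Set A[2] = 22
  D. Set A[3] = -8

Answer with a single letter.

Answer: A

Derivation:
Option A: A[4] 7->33, delta=26, new_sum=48+(26)=74 <-- matches target
Option B: A[1] -16->3, delta=19, new_sum=48+(19)=67
Option C: A[2] -19->22, delta=41, new_sum=48+(41)=89
Option D: A[3] 36->-8, delta=-44, new_sum=48+(-44)=4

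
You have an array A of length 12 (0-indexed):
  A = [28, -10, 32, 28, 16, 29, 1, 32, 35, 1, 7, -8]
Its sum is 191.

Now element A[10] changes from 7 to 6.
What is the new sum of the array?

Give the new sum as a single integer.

Old value at index 10: 7
New value at index 10: 6
Delta = 6 - 7 = -1
New sum = old_sum + delta = 191 + (-1) = 190

Answer: 190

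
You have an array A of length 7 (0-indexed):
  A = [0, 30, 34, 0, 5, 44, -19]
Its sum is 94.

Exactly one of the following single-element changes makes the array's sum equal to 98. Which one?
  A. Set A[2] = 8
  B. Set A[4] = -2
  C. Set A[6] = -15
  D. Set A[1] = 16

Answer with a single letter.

Answer: C

Derivation:
Option A: A[2] 34->8, delta=-26, new_sum=94+(-26)=68
Option B: A[4] 5->-2, delta=-7, new_sum=94+(-7)=87
Option C: A[6] -19->-15, delta=4, new_sum=94+(4)=98 <-- matches target
Option D: A[1] 30->16, delta=-14, new_sum=94+(-14)=80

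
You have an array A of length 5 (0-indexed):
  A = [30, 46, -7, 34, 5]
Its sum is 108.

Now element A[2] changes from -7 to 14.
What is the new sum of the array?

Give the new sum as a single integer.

Answer: 129

Derivation:
Old value at index 2: -7
New value at index 2: 14
Delta = 14 - -7 = 21
New sum = old_sum + delta = 108 + (21) = 129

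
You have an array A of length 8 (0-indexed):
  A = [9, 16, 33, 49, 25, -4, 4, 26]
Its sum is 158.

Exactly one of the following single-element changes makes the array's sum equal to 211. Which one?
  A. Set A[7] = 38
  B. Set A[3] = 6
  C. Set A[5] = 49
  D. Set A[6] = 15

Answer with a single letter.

Answer: C

Derivation:
Option A: A[7] 26->38, delta=12, new_sum=158+(12)=170
Option B: A[3] 49->6, delta=-43, new_sum=158+(-43)=115
Option C: A[5] -4->49, delta=53, new_sum=158+(53)=211 <-- matches target
Option D: A[6] 4->15, delta=11, new_sum=158+(11)=169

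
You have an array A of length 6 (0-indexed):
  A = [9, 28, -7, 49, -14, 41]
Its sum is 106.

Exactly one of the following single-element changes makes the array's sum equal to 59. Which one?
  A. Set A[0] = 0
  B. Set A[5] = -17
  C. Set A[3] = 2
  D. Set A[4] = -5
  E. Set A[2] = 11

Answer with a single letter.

Option A: A[0] 9->0, delta=-9, new_sum=106+(-9)=97
Option B: A[5] 41->-17, delta=-58, new_sum=106+(-58)=48
Option C: A[3] 49->2, delta=-47, new_sum=106+(-47)=59 <-- matches target
Option D: A[4] -14->-5, delta=9, new_sum=106+(9)=115
Option E: A[2] -7->11, delta=18, new_sum=106+(18)=124

Answer: C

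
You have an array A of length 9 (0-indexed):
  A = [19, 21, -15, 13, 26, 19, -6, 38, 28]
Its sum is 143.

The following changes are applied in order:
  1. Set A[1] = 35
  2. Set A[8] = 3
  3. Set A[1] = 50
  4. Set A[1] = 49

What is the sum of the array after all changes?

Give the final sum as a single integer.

Answer: 146

Derivation:
Initial sum: 143
Change 1: A[1] 21 -> 35, delta = 14, sum = 157
Change 2: A[8] 28 -> 3, delta = -25, sum = 132
Change 3: A[1] 35 -> 50, delta = 15, sum = 147
Change 4: A[1] 50 -> 49, delta = -1, sum = 146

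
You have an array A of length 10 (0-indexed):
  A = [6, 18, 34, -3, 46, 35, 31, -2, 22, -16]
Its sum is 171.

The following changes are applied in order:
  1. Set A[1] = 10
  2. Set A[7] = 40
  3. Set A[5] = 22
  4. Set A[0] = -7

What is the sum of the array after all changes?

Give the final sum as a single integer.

Initial sum: 171
Change 1: A[1] 18 -> 10, delta = -8, sum = 163
Change 2: A[7] -2 -> 40, delta = 42, sum = 205
Change 3: A[5] 35 -> 22, delta = -13, sum = 192
Change 4: A[0] 6 -> -7, delta = -13, sum = 179

Answer: 179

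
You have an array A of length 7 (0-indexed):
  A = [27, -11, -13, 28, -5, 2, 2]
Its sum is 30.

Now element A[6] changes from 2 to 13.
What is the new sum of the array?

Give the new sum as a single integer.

Old value at index 6: 2
New value at index 6: 13
Delta = 13 - 2 = 11
New sum = old_sum + delta = 30 + (11) = 41

Answer: 41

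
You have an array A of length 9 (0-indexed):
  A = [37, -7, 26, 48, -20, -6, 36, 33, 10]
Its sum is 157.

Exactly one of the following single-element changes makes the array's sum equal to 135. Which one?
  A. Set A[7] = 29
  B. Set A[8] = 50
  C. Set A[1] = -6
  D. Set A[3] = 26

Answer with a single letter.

Option A: A[7] 33->29, delta=-4, new_sum=157+(-4)=153
Option B: A[8] 10->50, delta=40, new_sum=157+(40)=197
Option C: A[1] -7->-6, delta=1, new_sum=157+(1)=158
Option D: A[3] 48->26, delta=-22, new_sum=157+(-22)=135 <-- matches target

Answer: D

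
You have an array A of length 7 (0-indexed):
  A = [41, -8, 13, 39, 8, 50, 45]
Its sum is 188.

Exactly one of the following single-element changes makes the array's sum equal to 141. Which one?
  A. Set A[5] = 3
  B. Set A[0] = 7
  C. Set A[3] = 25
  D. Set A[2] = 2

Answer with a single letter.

Answer: A

Derivation:
Option A: A[5] 50->3, delta=-47, new_sum=188+(-47)=141 <-- matches target
Option B: A[0] 41->7, delta=-34, new_sum=188+(-34)=154
Option C: A[3] 39->25, delta=-14, new_sum=188+(-14)=174
Option D: A[2] 13->2, delta=-11, new_sum=188+(-11)=177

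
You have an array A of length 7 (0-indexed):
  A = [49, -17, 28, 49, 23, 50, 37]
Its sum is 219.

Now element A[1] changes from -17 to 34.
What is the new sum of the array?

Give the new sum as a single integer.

Old value at index 1: -17
New value at index 1: 34
Delta = 34 - -17 = 51
New sum = old_sum + delta = 219 + (51) = 270

Answer: 270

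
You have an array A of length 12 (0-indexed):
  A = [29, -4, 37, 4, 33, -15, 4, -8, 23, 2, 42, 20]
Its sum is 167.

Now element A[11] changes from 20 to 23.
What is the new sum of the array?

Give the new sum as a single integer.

Answer: 170

Derivation:
Old value at index 11: 20
New value at index 11: 23
Delta = 23 - 20 = 3
New sum = old_sum + delta = 167 + (3) = 170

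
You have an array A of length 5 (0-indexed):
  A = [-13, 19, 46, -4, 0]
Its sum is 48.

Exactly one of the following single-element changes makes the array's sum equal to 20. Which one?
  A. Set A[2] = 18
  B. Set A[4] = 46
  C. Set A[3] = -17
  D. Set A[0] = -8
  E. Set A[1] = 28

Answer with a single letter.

Option A: A[2] 46->18, delta=-28, new_sum=48+(-28)=20 <-- matches target
Option B: A[4] 0->46, delta=46, new_sum=48+(46)=94
Option C: A[3] -4->-17, delta=-13, new_sum=48+(-13)=35
Option D: A[0] -13->-8, delta=5, new_sum=48+(5)=53
Option E: A[1] 19->28, delta=9, new_sum=48+(9)=57

Answer: A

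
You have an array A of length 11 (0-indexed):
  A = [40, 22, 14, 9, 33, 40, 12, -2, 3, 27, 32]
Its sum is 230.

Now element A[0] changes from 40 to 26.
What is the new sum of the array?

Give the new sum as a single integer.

Answer: 216

Derivation:
Old value at index 0: 40
New value at index 0: 26
Delta = 26 - 40 = -14
New sum = old_sum + delta = 230 + (-14) = 216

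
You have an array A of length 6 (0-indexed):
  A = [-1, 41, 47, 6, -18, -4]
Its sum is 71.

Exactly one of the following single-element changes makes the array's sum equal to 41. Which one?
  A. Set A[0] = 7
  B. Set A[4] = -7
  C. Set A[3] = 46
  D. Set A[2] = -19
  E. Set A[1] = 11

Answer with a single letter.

Option A: A[0] -1->7, delta=8, new_sum=71+(8)=79
Option B: A[4] -18->-7, delta=11, new_sum=71+(11)=82
Option C: A[3] 6->46, delta=40, new_sum=71+(40)=111
Option D: A[2] 47->-19, delta=-66, new_sum=71+(-66)=5
Option E: A[1] 41->11, delta=-30, new_sum=71+(-30)=41 <-- matches target

Answer: E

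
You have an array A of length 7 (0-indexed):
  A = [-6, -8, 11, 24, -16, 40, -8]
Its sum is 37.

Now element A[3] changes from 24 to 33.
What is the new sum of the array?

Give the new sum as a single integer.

Old value at index 3: 24
New value at index 3: 33
Delta = 33 - 24 = 9
New sum = old_sum + delta = 37 + (9) = 46

Answer: 46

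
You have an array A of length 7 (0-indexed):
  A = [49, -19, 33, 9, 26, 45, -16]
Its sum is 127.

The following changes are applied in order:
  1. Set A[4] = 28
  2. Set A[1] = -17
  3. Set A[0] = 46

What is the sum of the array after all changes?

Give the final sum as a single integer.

Answer: 128

Derivation:
Initial sum: 127
Change 1: A[4] 26 -> 28, delta = 2, sum = 129
Change 2: A[1] -19 -> -17, delta = 2, sum = 131
Change 3: A[0] 49 -> 46, delta = -3, sum = 128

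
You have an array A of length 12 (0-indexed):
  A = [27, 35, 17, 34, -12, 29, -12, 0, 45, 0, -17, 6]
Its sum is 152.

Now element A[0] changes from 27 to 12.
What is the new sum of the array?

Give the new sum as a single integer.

Old value at index 0: 27
New value at index 0: 12
Delta = 12 - 27 = -15
New sum = old_sum + delta = 152 + (-15) = 137

Answer: 137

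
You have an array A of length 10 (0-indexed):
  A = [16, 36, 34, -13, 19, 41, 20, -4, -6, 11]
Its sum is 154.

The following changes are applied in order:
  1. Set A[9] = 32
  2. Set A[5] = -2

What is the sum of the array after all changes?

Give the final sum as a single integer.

Answer: 132

Derivation:
Initial sum: 154
Change 1: A[9] 11 -> 32, delta = 21, sum = 175
Change 2: A[5] 41 -> -2, delta = -43, sum = 132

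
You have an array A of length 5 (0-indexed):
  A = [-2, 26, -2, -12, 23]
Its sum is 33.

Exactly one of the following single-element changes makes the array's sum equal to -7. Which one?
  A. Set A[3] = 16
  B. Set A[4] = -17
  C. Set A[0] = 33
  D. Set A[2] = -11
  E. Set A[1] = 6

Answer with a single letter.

Answer: B

Derivation:
Option A: A[3] -12->16, delta=28, new_sum=33+(28)=61
Option B: A[4] 23->-17, delta=-40, new_sum=33+(-40)=-7 <-- matches target
Option C: A[0] -2->33, delta=35, new_sum=33+(35)=68
Option D: A[2] -2->-11, delta=-9, new_sum=33+(-9)=24
Option E: A[1] 26->6, delta=-20, new_sum=33+(-20)=13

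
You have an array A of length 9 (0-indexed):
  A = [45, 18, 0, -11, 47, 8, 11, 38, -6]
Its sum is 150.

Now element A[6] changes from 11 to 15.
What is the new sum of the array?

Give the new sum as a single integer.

Old value at index 6: 11
New value at index 6: 15
Delta = 15 - 11 = 4
New sum = old_sum + delta = 150 + (4) = 154

Answer: 154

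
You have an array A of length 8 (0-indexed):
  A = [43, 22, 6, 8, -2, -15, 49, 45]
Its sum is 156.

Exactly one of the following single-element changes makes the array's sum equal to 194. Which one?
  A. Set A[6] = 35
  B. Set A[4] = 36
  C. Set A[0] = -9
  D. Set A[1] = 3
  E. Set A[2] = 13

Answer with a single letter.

Option A: A[6] 49->35, delta=-14, new_sum=156+(-14)=142
Option B: A[4] -2->36, delta=38, new_sum=156+(38)=194 <-- matches target
Option C: A[0] 43->-9, delta=-52, new_sum=156+(-52)=104
Option D: A[1] 22->3, delta=-19, new_sum=156+(-19)=137
Option E: A[2] 6->13, delta=7, new_sum=156+(7)=163

Answer: B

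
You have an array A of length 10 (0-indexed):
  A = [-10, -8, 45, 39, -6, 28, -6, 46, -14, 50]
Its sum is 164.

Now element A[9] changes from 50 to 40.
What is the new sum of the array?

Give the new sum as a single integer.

Old value at index 9: 50
New value at index 9: 40
Delta = 40 - 50 = -10
New sum = old_sum + delta = 164 + (-10) = 154

Answer: 154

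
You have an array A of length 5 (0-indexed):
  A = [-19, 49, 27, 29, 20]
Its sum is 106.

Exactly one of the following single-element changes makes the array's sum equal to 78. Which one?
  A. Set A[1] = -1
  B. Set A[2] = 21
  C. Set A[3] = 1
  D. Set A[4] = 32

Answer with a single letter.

Answer: C

Derivation:
Option A: A[1] 49->-1, delta=-50, new_sum=106+(-50)=56
Option B: A[2] 27->21, delta=-6, new_sum=106+(-6)=100
Option C: A[3] 29->1, delta=-28, new_sum=106+(-28)=78 <-- matches target
Option D: A[4] 20->32, delta=12, new_sum=106+(12)=118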